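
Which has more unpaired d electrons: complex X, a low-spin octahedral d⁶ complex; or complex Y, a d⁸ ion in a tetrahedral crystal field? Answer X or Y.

X: t₂g⁶ eg⁰ → 0 unpaired.
Y: Tetrahedral splitting is small, so the complex is high-spin; e^4 t2^4 → 2 unpaired.
So Y has more unpaired electrons.

Y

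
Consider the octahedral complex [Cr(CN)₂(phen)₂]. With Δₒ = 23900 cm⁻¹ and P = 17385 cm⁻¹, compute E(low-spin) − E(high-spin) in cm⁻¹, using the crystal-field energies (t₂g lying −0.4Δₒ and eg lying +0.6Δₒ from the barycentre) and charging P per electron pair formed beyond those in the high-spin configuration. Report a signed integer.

Ligand charges: 2×(-1) from CN⁻ and 2×(+0) from phen sum to -2; with overall charge +0, Cr is +2.
Cr sits in group 6; removing 2 electrons leaves Cr²⁺ with 6 − 2 = 4 d electrons.
High-spin d⁴ fills as t₂g³ eg¹ with CFSE 3(−0.4) + 1(+0.6) = -0.6Δₒ = -14340 cm⁻¹.
For low-spin the configuration is t₂g⁴ eg⁰: orbital energy -1.6 × 23900 = -38240 cm⁻¹, and 1 additional pair relative to high-spin adds 17385 cm⁻¹, giving -20855 cm⁻¹.
The difference is -20855 − (-14340) = -6515 cm⁻¹, so low-spin lies lower.

-6515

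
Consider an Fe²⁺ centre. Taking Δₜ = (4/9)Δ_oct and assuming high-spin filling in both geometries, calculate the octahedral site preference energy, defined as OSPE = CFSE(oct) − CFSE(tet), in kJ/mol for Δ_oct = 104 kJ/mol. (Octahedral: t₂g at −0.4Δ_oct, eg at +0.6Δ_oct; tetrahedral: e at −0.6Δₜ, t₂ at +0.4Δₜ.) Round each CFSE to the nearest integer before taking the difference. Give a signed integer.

-14

Fe is in group 8, so Fe²⁺ is d⁶ (8 − 2 = 6).
Octahedral (high-spin): t₂g⁴ eg², CFSE = 4(−0.4) + 2(+0.6) = -0.4Δ_oct = -0.4 × 104 = -42 kJ/mol.
Tetrahedral e³ t₂³ gives -0.6Δₜ = -0.6 × (4/9) × 104 = -28 kJ/mol.
Subtracting, OSPE = -42 − (-28) = -14 kJ/mol.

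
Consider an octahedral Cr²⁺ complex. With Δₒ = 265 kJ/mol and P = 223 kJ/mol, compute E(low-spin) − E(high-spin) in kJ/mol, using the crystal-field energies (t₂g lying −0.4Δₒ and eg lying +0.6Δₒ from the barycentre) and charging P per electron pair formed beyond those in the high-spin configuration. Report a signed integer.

-42

Cr is in group 6, so Cr²⁺ is d⁴ (6 − 2 = 4).
High-spin: t₂g³ eg¹, CFSE = -0.6Δₒ = -159 kJ/mol.
Low-spin: t₂g⁴ eg⁰, orbital CFSE = -1.6Δₒ = -424 kJ/mol; plus 1 excess pair × P = +223 kJ/mol; total -201 kJ/mol.
The difference is -201 − (-159) = -42 kJ/mol, so low-spin lies lower.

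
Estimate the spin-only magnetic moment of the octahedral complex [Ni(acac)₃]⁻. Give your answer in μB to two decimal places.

Each acac⁻ contributes -1; 3 × (-1) = -3. With overall charge -1, Ni is in the +2 oxidation state.
Ni sits in group 10; removing 2 electrons leaves Ni²⁺ with 10 − 2 = 8 d electrons.
For octahedral d⁸ the high- and low-spin configurations coincide.
Configuration: t2g^6 e_g^2 → 2 unpaired electrons.
μ(spin-only) = √[2(2+2)] = √8 ≈ 2.83 μB.

2.83 μB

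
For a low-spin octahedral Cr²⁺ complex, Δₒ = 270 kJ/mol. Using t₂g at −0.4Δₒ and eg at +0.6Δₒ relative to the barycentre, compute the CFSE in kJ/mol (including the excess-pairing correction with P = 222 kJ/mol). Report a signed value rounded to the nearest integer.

Group 6 minus oxidation state +2 gives a d⁴ configuration for Cr²⁺.
The d⁴ electrons fill as t₂g⁴ eg⁰.
CFSE(orbital) = 4×(-0.4Δₒ) + 0×(0.6Δₒ) = -1.6Δₒ; with Δₒ = 270 kJ/mol that is -432 kJ/mol.
High-spin d⁴ would be t₂g³ eg¹ with 0 pairs; low-spin has 1, so 1 excess pair costs +1P = +222 kJ/mol.
Net CFSE = -432 + 222 = -210 kJ/mol.

-210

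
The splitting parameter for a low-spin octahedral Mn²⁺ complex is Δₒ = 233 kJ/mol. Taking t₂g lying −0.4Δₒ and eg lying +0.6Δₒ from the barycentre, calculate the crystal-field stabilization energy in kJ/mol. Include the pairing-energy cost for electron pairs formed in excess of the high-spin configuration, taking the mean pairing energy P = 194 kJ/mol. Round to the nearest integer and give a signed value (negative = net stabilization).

-78

Mn sits in group 7; removing 2 electrons leaves Mn²⁺ with 7 − 2 = 5 d electrons.
Electron filling gives t₂g⁵ eg⁰.
CFSE(orbital) = 5×(-0.4Δₒ) + 0×(0.6Δₒ) = -2.0Δₒ; with Δₒ = 233 kJ/mol that is -466 kJ/mol.
Pairing penalty: 2 pairs vs 0 in the high-spin reference → 2 extra × P = 388 kJ/mol.
Overall CFSE = -466 + 388 = -78 kJ/mol.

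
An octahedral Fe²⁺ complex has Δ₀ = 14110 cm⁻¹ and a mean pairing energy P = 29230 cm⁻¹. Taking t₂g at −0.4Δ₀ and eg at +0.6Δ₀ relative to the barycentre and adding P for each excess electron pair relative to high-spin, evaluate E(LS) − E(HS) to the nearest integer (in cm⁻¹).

Fe²⁺: group 8, so d-count = 8 − 2 = 6.
High-spin: t₂g⁴ eg², CFSE = -0.4Δ₀ = -5644 cm⁻¹.
Low-spin: t₂g⁶ eg⁰, orbital CFSE = -2.4Δ₀ = -33864 cm⁻¹; plus 2 excess pairs × P = +58460 cm⁻¹; total 24596 cm⁻¹.
E(LS) − E(HS) = 24596 − (-5644) = 30240 cm⁻¹.

30240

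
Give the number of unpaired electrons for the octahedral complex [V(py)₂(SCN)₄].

1

Ligand charges: 2×(+0) from py and 4×(-1) from SCN⁻ sum to -4; with overall charge +0, V is +4.
V sits in group 5; removing 4 electrons leaves V⁴⁺ with 5 − 4 = 1 d electrons.
Configuration: t2g^1 e_g^0, giving 1 unpaired electron.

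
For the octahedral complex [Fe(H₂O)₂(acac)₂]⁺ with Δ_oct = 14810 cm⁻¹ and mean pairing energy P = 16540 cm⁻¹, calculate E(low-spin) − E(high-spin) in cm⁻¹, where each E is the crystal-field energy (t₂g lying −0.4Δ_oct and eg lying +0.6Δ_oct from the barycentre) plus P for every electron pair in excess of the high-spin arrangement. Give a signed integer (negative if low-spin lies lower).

Ligand charges: 2×(+0) from H₂O and 2×(-1) from acac⁻ sum to -2; with overall charge +1, Fe is +3.
Fe³⁺: group 8, so d-count = 8 − 3 = 5.
High-spin: t₂g³ eg², CFSE = 0.0Δ_oct = 0 cm⁻¹.
Low-spin t₂g⁵ eg⁰ gives -2.0Δ_oct = -29620 cm⁻¹, but forming 2 extra pairs costs 2P = 33080 cm⁻¹, so E(LS) = -29620 + 33080 = 3460 cm⁻¹.
The difference is 3460 − (0) = 3460 cm⁻¹, so high-spin lies lower.

3460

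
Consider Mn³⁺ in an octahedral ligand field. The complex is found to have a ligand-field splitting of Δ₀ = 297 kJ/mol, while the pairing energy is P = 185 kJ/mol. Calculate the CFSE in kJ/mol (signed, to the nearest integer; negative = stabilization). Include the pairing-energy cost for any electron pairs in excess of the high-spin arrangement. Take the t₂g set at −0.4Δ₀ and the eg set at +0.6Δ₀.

-290

Mn³⁺: group 7, so d-count = 7 − 3 = 4.
Here Δ₀ > P (297 > 185), so the low-spin state is favoured.
Filling d⁴ accordingly: t₂g⁴ eg⁰.
Orbital CFSE = -1.6Δ₀ = -1.6 × 297 = -475 kJ/mol.
Excess pairs vs high-spin: 1 − 0 = 1; pairing cost = +185 kJ/mol.
Net CFSE = -475 + 185 = -290 kJ/mol.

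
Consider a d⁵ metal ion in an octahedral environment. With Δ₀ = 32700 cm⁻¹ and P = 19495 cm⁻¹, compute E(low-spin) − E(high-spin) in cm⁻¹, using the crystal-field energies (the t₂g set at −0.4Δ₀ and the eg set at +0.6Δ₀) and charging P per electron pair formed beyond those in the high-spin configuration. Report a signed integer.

-26410

High-spin d⁵ fills as t₂g³ eg² with CFSE 3(−0.4) + 2(+0.6) = 0.0Δ₀ = 0 cm⁻¹.
Low-spin: t₂g⁵ eg⁰, orbital CFSE = -2.0Δ₀ = -65400 cm⁻¹; plus 2 excess pairs × P = +38990 cm⁻¹; total -26410 cm⁻¹.
The difference is -26410 − (0) = -26410 cm⁻¹, so low-spin lies lower.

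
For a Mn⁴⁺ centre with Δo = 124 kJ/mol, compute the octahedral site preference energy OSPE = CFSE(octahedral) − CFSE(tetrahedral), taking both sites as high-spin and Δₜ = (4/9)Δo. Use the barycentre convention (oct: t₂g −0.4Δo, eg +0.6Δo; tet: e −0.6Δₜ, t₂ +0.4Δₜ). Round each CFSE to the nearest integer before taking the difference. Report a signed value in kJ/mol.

-105

Group 7 minus oxidation state +4 gives a d³ configuration for Mn⁴⁺.
In an octahedral site d³ (HS) is t2g^3 e_g^0, giving CFSE(oct) = -1.2Δo = -149 kJ/mol.
In a tetrahedral site the filling is e^2 t2^1: CFSE(tet) = -0.8Δₜ = -0.8 × (4/9)(124) = -44 kJ/mol.
OSPE = -149 − (-44) = -105 kJ/mol.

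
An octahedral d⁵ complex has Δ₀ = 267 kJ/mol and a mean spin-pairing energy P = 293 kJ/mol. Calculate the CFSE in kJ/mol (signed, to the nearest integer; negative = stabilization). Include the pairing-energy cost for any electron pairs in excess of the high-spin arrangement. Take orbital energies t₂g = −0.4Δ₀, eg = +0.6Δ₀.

Δ₀ < P, so pairing is avoided: the ground state is high-spin.
Filling d⁵ accordingly: t₂g³ eg².
Orbital CFSE = 0.0Δ₀ = 0.0 × 267 = 0 kJ/mol.
High-spin has no excess pairs, so no pairing correction applies.

0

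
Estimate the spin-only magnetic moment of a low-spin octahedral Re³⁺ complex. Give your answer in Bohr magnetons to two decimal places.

2.83 Bohr magnetons

Re sits in group 7; removing 3 electrons leaves Re³⁺ with 7 − 3 = 4 d electrons.
Configuration: t2g^4 e_g^0 → 2 unpaired electrons.
μ(spin-only) = √[2(2+2)] = √8 ≈ 2.83 Bohr magnetons.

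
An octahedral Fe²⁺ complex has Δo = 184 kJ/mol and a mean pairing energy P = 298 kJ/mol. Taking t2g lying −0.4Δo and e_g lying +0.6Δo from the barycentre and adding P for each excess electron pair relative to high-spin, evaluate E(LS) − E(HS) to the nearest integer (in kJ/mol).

228

Group 8 minus oxidation state +2 gives a d⁶ configuration for Fe²⁺.
High-spin: t2g^4 e_g^2, CFSE = -0.4Δo = -74 kJ/mol.
Low-spin t2g^6 e_g^0 gives -2.4Δo = -442 kJ/mol, but forming 2 extra pairs costs 2P = 596 kJ/mol, so E(LS) = -442 + 596 = 154 kJ/mol.
E(LS) − E(HS) = 154 − (-74) = 228 kJ/mol.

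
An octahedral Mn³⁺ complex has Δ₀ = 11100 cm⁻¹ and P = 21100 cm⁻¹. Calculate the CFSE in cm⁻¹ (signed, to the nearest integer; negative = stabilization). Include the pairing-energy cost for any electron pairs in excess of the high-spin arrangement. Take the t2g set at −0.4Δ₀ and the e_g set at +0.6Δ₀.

-6660

Group 7 minus oxidation state +3 gives a d⁴ configuration for Mn³⁺.
Since Δ₀ = 11100 cm⁻¹ < P = 21100 cm⁻¹, the complex adopts the high-spin configuration.
Configuration: t2g^3 e_g^1.
Orbital CFSE = -0.6Δ₀ = -0.6 × 11100 = -6660 cm⁻¹.
High-spin has no excess pairs, so no pairing correction applies.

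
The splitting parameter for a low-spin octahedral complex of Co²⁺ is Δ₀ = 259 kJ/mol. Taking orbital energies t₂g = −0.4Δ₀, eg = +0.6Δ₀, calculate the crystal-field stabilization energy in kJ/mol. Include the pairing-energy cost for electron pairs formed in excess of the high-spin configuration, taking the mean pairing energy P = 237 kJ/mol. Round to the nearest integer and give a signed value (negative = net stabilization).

Group 9 minus oxidation state +2 gives a d⁷ configuration for Co²⁺.
The d⁷ electrons fill as t₂g⁶ eg¹.
CFSE(orbital) = 6×(-0.4Δ₀) + 1×(0.6Δ₀) = -1.8Δ₀; with Δ₀ = 259 kJ/mol that is -466 kJ/mol.
Relative to high-spin t₂g⁵ eg² (2 paired), the low-spin configuration has 1 additional pair, contributing +1 × 237 = +237 kJ/mol.
Overall CFSE = -466 + 237 = -229 kJ/mol.

-229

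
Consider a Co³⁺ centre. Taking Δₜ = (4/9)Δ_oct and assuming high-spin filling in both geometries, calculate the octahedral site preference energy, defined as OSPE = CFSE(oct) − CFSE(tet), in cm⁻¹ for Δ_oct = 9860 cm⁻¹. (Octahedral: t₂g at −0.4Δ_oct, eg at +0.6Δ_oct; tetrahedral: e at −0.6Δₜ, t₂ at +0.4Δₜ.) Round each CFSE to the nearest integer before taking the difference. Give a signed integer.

Co³⁺: group 9, so d-count = 9 − 3 = 6.
Octahedral high-spin t₂g⁴ eg²: CFSE = -0.4 × 9860 = -3944 cm⁻¹.
Tetrahedral: e³ t₂³, CFSE = 3(−0.6) + 3(+0.4) = -0.6Δₜ = -0.6 × (4/9) × 9860 = -2629 cm⁻¹.
Subtracting, OSPE = -3944 − (-2629) = -1315 cm⁻¹.

-1315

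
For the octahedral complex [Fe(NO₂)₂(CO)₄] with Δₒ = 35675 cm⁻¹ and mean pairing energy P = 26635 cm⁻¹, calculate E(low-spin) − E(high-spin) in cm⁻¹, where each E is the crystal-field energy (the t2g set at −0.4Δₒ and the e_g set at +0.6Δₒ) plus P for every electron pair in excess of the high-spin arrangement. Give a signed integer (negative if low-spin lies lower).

-18080

Ligand charges: 2×(-1) from NO₂⁻ and 4×(+0) from CO sum to -2; with overall charge +0, Fe is +2.
Fe sits in group 8; removing 2 electrons leaves Fe²⁺ with 8 − 2 = 6 d electrons.
High-spin: t2g^4 e_g^2, CFSE = -0.4Δₒ = -14270 cm⁻¹.
Low-spin t2g^6 e_g^0 gives -2.4Δₒ = -85620 cm⁻¹, but forming 2 extra pairs costs 2P = 53270 cm⁻¹, so E(LS) = -85620 + 53270 = -32350 cm⁻¹.
Thus E(LS) − E(HS) = -18080 cm⁻¹.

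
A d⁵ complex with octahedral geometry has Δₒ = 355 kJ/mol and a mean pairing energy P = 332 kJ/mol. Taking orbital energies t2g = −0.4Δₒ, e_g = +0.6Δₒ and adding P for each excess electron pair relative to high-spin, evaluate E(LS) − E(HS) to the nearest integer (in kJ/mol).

High-spin: t2g^3 e_g^2, CFSE = 0.0Δₒ = 0 kJ/mol.
Low-spin: t2g^5 e_g^0, orbital CFSE = -2.0Δₒ = -710 kJ/mol; plus 2 excess pairs × P = +664 kJ/mol; total -46 kJ/mol.
E(LS) − E(HS) = -46 − (0) = -46 kJ/mol.

-46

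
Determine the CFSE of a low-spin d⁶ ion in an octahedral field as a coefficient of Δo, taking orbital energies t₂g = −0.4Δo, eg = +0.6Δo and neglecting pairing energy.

Configuration: t₂g⁶ eg⁰.
CFSE = 6(-0.4Δo) + 0(0.6Δo) = -2.4Δo + 0.0Δo = -2.4Δo.

-2.4 Δo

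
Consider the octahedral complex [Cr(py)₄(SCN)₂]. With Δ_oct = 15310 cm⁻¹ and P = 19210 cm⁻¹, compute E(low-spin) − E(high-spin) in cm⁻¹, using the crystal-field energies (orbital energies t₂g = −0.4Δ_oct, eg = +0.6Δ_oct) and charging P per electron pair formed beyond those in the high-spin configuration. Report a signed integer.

Ligand charges: 4×(+0) from py and 2×(-1) from SCN⁻ sum to -2; with overall charge +0, Cr is +2.
Cr²⁺: group 6, so d-count = 6 − 2 = 4.
In the high-spin limit (t₂g³ eg¹) the orbital term is -0.6Δ_oct = -9186 cm⁻¹, with no excess pairing.
Low-spin t₂g⁴ eg⁰ gives -1.6Δ_oct = -24496 cm⁻¹, but forming 1 extra pair costs 1P = 19210 cm⁻¹, so E(LS) = -24496 + 19210 = -5286 cm⁻¹.
Thus E(LS) − E(HS) = 3900 cm⁻¹.

3900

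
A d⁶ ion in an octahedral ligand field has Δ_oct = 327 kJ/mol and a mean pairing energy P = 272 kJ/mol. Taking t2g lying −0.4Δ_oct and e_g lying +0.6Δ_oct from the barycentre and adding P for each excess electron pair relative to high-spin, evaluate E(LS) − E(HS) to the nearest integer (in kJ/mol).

High-spin: t2g^4 e_g^2, CFSE = -0.4Δ_oct = -131 kJ/mol.
Low-spin: t2g^6 e_g^0, orbital CFSE = -2.4Δ_oct = -785 kJ/mol; plus 2 excess pairs × P = +544 kJ/mol; total -241 kJ/mol.
The difference is -241 − (-131) = -110 kJ/mol, so low-spin lies lower.

-110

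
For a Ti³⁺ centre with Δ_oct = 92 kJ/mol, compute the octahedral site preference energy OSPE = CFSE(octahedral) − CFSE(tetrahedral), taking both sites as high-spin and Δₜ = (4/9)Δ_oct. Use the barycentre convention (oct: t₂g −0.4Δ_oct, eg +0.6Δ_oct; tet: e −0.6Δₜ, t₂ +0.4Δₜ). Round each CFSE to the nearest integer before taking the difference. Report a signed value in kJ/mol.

Ti sits in group 4; removing 3 electrons leaves Ti³⁺ with 4 − 3 = 1 d electrons.
Octahedral (high-spin): t₂g¹ eg⁰, CFSE = 1(−0.4) + 0(+0.6) = -0.4Δ_oct = -0.4 × 92 = -37 kJ/mol.
Tetrahedral e¹ t₂⁰ gives -0.6Δₜ = -0.6 × (4/9) × 92 = -25 kJ/mol.
Subtracting, OSPE = -37 − (-25) = -12 kJ/mol.

-12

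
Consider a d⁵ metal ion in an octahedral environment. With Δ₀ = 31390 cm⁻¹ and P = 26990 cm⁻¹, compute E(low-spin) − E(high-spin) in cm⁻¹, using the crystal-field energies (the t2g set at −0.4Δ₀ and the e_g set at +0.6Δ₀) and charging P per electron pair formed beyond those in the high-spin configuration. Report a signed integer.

-8800

High-spin: t2g^3 e_g^2, CFSE = 0.0Δ₀ = 0 cm⁻¹.
For low-spin the configuration is t2g^5 e_g^0: orbital energy -2.0 × 31390 = -62780 cm⁻¹, and 2 additional pairs relative to high-spin add 53980 cm⁻¹, giving -8800 cm⁻¹.
E(LS) − E(HS) = -8800 − (0) = -8800 cm⁻¹.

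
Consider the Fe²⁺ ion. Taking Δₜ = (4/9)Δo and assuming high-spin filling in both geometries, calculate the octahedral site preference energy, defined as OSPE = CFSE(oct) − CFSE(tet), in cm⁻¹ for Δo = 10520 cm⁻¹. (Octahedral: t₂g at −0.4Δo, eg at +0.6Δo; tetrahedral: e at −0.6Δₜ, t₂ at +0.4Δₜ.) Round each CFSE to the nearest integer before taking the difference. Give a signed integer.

Fe²⁺: group 8, so d-count = 8 − 2 = 6.
Octahedral high-spin t2g^4 e_g^2: CFSE = -0.4 × 10520 = -4208 cm⁻¹.
Tetrahedral: e^3 t2^3, CFSE = 3(−0.6) + 3(+0.4) = -0.6Δₜ = -0.6 × (4/9) × 10520 = -2805 cm⁻¹.
OSPE = CFSE(oct) − CFSE(tet) = -4208 − (-2805) = -1403 cm⁻¹.

-1403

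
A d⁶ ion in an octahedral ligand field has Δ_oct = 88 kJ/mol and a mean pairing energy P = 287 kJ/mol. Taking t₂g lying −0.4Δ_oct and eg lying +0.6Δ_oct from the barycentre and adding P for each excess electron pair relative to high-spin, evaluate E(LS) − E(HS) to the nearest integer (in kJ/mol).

398

High-spin: t₂g⁴ eg², CFSE = -0.4Δ_oct = -35 kJ/mol.
Low-spin t₂g⁶ eg⁰ gives -2.4Δ_oct = -211 kJ/mol, but forming 2 extra pairs costs 2P = 574 kJ/mol, so E(LS) = -211 + 574 = 363 kJ/mol.
E(LS) − E(HS) = 363 − (-35) = 398 kJ/mol.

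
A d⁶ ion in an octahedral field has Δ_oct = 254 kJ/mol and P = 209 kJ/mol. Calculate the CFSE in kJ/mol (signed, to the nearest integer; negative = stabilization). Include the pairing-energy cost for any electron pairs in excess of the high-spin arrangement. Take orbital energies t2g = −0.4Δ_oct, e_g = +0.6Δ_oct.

-192

With Δ_oct > P the complex is low-spin.
Configuration: t2g^6 e_g^0.
Orbital CFSE = -2.4Δ_oct = -2.4 × 254 = -610 kJ/mol.
Excess pairs vs high-spin: 3 − 1 = 2; pairing cost = +418 kJ/mol.
Net CFSE = -610 + 418 = -192 kJ/mol.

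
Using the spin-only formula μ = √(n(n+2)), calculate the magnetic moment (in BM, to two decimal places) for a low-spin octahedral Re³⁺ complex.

2.83 BM

Re is in group 7, so Re³⁺ is d⁴ (7 − 3 = 4).
Configuration: t₂g⁴ eg⁰ → 2 unpaired electrons.
μ(spin-only) = √[2(2+2)] = √8 ≈ 2.83 BM.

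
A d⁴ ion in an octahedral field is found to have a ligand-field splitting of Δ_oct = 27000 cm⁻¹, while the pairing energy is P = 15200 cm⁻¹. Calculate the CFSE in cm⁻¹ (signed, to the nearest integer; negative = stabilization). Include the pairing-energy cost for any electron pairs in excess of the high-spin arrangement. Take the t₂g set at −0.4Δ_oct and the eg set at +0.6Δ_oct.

-28000

Δ_oct > P, so pairing is preferred: the ground state is low-spin.
That gives t₂g⁴ eg⁰.
Orbital CFSE = -1.6Δ_oct = -1.6 × 27000 = -43200 cm⁻¹.
Excess pairs vs high-spin: 1 − 0 = 1; pairing cost = +15200 cm⁻¹.
Net CFSE = -43200 + 15200 = -28000 cm⁻¹.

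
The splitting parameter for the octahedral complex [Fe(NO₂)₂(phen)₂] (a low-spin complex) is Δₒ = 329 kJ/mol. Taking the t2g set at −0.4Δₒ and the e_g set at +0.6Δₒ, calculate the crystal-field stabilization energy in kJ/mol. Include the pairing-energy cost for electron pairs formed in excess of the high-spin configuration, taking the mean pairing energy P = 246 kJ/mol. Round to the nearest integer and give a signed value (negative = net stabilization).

-298

Ligand charges: 2×(-1) from NO₂⁻ and 2×(+0) from phen sum to -2; with overall charge +0, Fe is +2.
Group 8 minus oxidation state +2 gives a d⁶ configuration for Fe²⁺.
The d⁶ electrons fill as t2g^6 e_g^0.
CFSE(orbital) = 6×(-0.4Δₒ) + 0×(0.6Δₒ) = -2.4Δₒ; with Δₒ = 329 kJ/mol that is -790 kJ/mol.
High-spin d⁶ would be t2g^4 e_g^2 with 1 pair; low-spin has 3, so 2 excess pairs cost +2P = +492 kJ/mol.
Combining: -790 + 492 = -298 kJ/mol.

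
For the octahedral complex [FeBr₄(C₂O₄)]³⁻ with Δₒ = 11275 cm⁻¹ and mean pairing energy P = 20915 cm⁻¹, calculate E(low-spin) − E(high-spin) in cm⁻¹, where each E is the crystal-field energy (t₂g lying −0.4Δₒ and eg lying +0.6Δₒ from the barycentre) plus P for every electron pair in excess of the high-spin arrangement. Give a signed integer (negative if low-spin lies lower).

Ligand charges: 4×(-1) from Br⁻ and 1×(-2) from C₂O₄²⁻ sum to -6; with overall charge -3, Fe is +3.
Group 8 minus oxidation state +3 gives a d⁵ configuration for Fe³⁺.
High-spin: t₂g³ eg², CFSE = 0.0Δₒ = 0 cm⁻¹.
Low-spin: t₂g⁵ eg⁰, orbital CFSE = -2.0Δₒ = -22550 cm⁻¹; plus 2 excess pairs × P = +41830 cm⁻¹; total 19280 cm⁻¹.
E(LS) − E(HS) = 19280 − (0) = 19280 cm⁻¹.

19280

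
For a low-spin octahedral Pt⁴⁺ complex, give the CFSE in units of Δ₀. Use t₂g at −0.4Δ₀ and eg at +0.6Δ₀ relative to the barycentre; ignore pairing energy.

Group 10 minus oxidation state +4 gives a d⁶ configuration for Pt⁴⁺.
Configuration: t₂g⁶ eg⁰.
CFSE = 6(-0.4Δ₀) + 0(0.6Δ₀) = -2.4Δ₀ + 0.0Δ₀ = -2.4Δ₀.

-2.4 Δ₀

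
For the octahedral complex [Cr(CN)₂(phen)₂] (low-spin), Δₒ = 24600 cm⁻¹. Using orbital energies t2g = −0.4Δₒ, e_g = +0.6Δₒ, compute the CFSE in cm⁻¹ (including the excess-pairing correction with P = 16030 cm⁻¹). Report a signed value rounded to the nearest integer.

Ligand charges: 2×(-1) from CN⁻ and 2×(+0) from phen sum to -2; with overall charge +0, Cr is +2.
Group 6 minus oxidation state +2 gives a d⁴ configuration for Cr²⁺.
Configuration: t2g^4 e_g^0.
CFSE(orbital) = 4×(-0.4Δₒ) + 0×(0.6Δₒ) = -1.6Δₒ; with Δₒ = 24600 cm⁻¹ that is -39360 cm⁻¹.
Pairing penalty: 1 pair vs 0 in the high-spin reference → 1 extra × P = 16030 cm⁻¹.
Overall CFSE = -39360 + 16030 = -23330 cm⁻¹.

-23330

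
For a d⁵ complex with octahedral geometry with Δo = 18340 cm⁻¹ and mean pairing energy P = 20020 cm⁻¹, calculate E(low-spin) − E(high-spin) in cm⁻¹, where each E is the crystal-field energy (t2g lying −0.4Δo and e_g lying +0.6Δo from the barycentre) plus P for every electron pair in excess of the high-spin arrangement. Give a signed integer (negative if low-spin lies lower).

High-spin d⁵ fills as t2g^3 e_g^2 with CFSE 3(−0.4) + 2(+0.6) = 0.0Δo = 0 cm⁻¹.
For low-spin the configuration is t2g^5 e_g^0: orbital energy -2.0 × 18340 = -36680 cm⁻¹, and 2 additional pairs relative to high-spin add 40040 cm⁻¹, giving 3360 cm⁻¹.
E(LS) − E(HS) = 3360 − (0) = 3360 cm⁻¹.

3360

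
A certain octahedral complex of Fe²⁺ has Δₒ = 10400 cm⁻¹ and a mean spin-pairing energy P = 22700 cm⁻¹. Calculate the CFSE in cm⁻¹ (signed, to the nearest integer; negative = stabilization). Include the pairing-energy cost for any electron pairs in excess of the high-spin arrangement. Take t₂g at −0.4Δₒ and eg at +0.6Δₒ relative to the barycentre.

Group 8 minus oxidation state +2 gives a d⁶ configuration for Fe²⁺.
Here Δₒ < P (10400 < 22700), so the high-spin state is favoured.
Filling d⁶ accordingly: t₂g⁴ eg².
Orbital CFSE = -0.4Δₒ = -0.4 × 10400 = -4160 cm⁻¹.
High-spin has no excess pairs, so no pairing correction applies.

-4160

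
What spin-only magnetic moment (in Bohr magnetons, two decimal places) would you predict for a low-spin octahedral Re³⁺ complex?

2.83 Bohr magnetons

Group 7 minus oxidation state +3 gives a d⁴ configuration for Re³⁺.
Configuration: t₂g⁴ eg⁰ → 2 unpaired electrons.
μ(spin-only) = √[2(2+2)] = √8 ≈ 2.83 Bohr magnetons.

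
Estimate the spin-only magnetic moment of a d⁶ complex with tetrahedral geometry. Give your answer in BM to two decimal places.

With tetrahedral geometry the complex is necessarily high-spin.
Configuration: e^3 t2^3 → 4 unpaired electrons.
μ(spin-only) = √[4(4+2)] = √24 ≈ 4.90 BM.

4.90 BM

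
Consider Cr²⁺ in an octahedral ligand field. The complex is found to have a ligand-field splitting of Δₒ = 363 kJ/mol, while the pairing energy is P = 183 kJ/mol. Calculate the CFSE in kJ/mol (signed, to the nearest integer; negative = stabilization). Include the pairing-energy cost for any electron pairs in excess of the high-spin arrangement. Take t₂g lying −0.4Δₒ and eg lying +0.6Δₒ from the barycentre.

-398

Cr sits in group 6; removing 2 electrons leaves Cr²⁺ with 6 − 2 = 4 d electrons.
Here Δₒ > P (363 > 183), so the low-spin state is favoured.
Configuration: t₂g⁴ eg⁰.
Orbital CFSE = -1.6Δₒ = -1.6 × 363 = -581 kJ/mol.
Excess pairs vs high-spin: 1 − 0 = 1; pairing cost = +183 kJ/mol.
Net CFSE = -581 + 183 = -398 kJ/mol.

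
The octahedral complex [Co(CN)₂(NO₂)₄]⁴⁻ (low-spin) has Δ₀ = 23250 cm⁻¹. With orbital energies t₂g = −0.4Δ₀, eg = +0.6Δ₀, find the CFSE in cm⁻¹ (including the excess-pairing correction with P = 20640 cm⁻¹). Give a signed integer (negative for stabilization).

-21210

Ligand charges: 2×(-1) from CN⁻ and 4×(-1) from NO₂⁻ sum to -6; with overall charge -4, Co is +2.
Co is in group 9, so Co²⁺ is d⁷ (9 − 2 = 7).
Electron filling gives t₂g⁶ eg¹.
The orbital stabilization is -1.8Δ₀ = -1.8 × 23250 = -41850 cm⁻¹.
Relative to high-spin t₂g⁵ eg² (2 paired), the low-spin configuration has 1 additional pair, contributing +1 × 20640 = +20640 cm⁻¹.
Net CFSE = -41850 + 20640 = -21210 cm⁻¹.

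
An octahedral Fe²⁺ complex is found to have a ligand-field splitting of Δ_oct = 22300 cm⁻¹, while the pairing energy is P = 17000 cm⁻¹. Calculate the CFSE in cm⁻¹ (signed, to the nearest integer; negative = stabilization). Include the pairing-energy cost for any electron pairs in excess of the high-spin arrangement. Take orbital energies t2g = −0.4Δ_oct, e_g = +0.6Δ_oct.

Fe²⁺: group 8, so d-count = 8 − 2 = 6.
Here Δ_oct > P (22300 > 17000), so the low-spin state is favoured.
That gives t2g^6 e_g^0.
Orbital CFSE = -2.4Δ_oct = -2.4 × 22300 = -53520 cm⁻¹.
Excess pairs vs high-spin: 3 − 1 = 2; pairing cost = +34000 cm⁻¹.
Net CFSE = -53520 + 34000 = -19520 cm⁻¹.

-19520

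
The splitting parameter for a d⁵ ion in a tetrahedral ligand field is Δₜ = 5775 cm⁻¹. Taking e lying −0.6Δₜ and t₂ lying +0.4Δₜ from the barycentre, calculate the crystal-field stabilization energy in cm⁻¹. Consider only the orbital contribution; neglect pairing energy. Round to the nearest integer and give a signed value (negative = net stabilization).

0

With tetrahedral geometry the complex is necessarily high-spin.
Configuration: e² t₂³.
CFSE(orbital) = 2×(-0.6Δₜ) + 3×(0.4Δₜ) = 0.0Δₜ; with Δₜ = 5775 cm⁻¹ that is 0 cm⁻¹.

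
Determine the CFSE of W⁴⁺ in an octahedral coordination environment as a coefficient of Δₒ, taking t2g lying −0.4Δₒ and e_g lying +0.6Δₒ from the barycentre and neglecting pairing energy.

Group 6 minus oxidation state +4 gives a d² configuration for W⁴⁺.
Configuration: t2g^2 e_g^0.
CFSE = 2(-0.4Δₒ) + 0(0.6Δₒ) = -0.8Δₒ + 0.0Δₒ = -0.8Δₒ.

-0.8 Δₒ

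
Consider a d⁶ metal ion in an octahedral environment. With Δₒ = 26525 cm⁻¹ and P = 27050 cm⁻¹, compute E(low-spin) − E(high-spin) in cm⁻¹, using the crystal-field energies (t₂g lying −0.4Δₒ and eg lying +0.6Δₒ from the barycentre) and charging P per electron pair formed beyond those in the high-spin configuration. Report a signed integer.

In the high-spin limit (t₂g⁴ eg²) the orbital term is -0.4Δₒ = -10610 cm⁻¹, with no excess pairing.
For low-spin the configuration is t₂g⁶ eg⁰: orbital energy -2.4 × 26525 = -63660 cm⁻¹, and 2 additional pairs relative to high-spin add 54100 cm⁻¹, giving -9560 cm⁻¹.
Thus E(LS) − E(HS) = 1050 cm⁻¹.

1050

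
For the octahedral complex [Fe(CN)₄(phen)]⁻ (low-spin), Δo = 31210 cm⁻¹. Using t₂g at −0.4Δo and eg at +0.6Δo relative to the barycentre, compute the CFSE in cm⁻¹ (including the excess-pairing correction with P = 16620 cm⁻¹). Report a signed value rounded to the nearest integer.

Ligand charges: 4×(-1) from CN⁻ and 1×(+0) from phen sum to -4; with overall charge -1, Fe is +3.
Group 8 minus oxidation state +3 gives a d⁵ configuration for Fe³⁺.
The d⁵ electrons fill as t₂g⁵ eg⁰.
Orbital CFSE = 5(-0.4) + 0(0.6) = -2.0Δo = -2.0 × 31210 = -62420 cm⁻¹.
Pairing penalty: 2 pairs vs 0 in the high-spin reference → 2 extra × P = 33240 cm⁻¹.
Combining: -62420 + 33240 = -29180 cm⁻¹.

-29180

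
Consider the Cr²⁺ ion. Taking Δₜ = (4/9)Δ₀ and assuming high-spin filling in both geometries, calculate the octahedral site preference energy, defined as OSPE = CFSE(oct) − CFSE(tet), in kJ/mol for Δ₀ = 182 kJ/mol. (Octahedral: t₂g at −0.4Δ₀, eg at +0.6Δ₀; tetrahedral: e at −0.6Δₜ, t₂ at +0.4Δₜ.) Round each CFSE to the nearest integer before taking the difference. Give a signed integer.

Cr is in group 6, so Cr²⁺ is d⁴ (6 − 2 = 4).
Octahedral high-spin t₂g³ eg¹: CFSE = -0.6 × 182 = -109 kJ/mol.
In a tetrahedral site the filling is e² t₂²: CFSE(tet) = -0.4Δₜ = -0.4 × (4/9)(182) = -32 kJ/mol.
OSPE = CFSE(oct) − CFSE(tet) = -109 − (-32) = -77 kJ/mol.

-77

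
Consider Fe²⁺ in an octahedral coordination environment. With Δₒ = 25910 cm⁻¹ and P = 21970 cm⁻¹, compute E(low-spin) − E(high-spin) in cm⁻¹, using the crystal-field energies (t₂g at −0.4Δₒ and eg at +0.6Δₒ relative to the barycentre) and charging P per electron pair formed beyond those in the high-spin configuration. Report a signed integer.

Group 8 minus oxidation state +2 gives a d⁶ configuration for Fe²⁺.
High-spin: t₂g⁴ eg², CFSE = -0.4Δₒ = -10364 cm⁻¹.
Low-spin t₂g⁶ eg⁰ gives -2.4Δₒ = -62184 cm⁻¹, but forming 2 extra pairs costs 2P = 43940 cm⁻¹, so E(LS) = -62184 + 43940 = -18244 cm⁻¹.
Thus E(LS) − E(HS) = -7880 cm⁻¹.

-7880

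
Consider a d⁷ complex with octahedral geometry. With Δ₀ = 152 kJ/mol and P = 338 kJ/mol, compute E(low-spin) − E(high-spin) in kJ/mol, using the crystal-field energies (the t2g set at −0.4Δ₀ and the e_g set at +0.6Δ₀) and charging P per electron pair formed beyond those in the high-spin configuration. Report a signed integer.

High-spin d⁷ fills as t2g^5 e_g^2 with CFSE 5(−0.4) + 2(+0.6) = -0.8Δ₀ = -122 kJ/mol.
Low-spin t2g^6 e_g^1 gives -1.8Δ₀ = -274 kJ/mol, but forming 1 extra pair costs 1P = 338 kJ/mol, so E(LS) = -274 + 338 = 64 kJ/mol.
The difference is 64 − (-122) = 186 kJ/mol, so high-spin lies lower.

186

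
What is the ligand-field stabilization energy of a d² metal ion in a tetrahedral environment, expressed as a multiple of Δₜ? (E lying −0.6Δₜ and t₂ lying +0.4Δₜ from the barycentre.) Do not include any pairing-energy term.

-1.2 Δₜ

Tetrahedral splitting is small, so the complex is high-spin.
Configuration: e² t₂⁰.
CFSE = 2(-0.6Δₜ) + 0(0.4Δₜ) = -1.2Δₜ + 0.0Δₜ = -1.2Δₜ.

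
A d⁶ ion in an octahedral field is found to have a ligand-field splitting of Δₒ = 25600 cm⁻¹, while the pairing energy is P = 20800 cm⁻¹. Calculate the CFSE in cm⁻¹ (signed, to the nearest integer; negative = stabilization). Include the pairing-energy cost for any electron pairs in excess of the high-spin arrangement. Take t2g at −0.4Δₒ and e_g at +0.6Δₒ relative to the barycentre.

-19840

With Δₒ > P the complex is low-spin.
That gives t2g^6 e_g^0.
Orbital CFSE = -2.4Δₒ = -2.4 × 25600 = -61440 cm⁻¹.
Excess pairs vs high-spin: 3 − 1 = 2; pairing cost = +41600 cm⁻¹.
Net CFSE = -61440 + 41600 = -19840 cm⁻¹.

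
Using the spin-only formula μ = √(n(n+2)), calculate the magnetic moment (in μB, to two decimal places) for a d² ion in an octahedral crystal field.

2.83 μB

Configuration: t₂g² eg⁰ → 2 unpaired electrons.
μ(spin-only) = √[2(2+2)] = √8 ≈ 2.83 μB.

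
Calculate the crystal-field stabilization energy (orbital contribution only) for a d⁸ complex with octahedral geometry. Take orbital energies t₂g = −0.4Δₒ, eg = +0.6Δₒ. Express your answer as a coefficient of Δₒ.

-1.2 Δₒ

Configuration: t₂g⁶ eg².
CFSE = 6(-0.4Δₒ) + 2(0.6Δₒ) = -2.4Δₒ + 1.2Δₒ = -1.2Δₒ.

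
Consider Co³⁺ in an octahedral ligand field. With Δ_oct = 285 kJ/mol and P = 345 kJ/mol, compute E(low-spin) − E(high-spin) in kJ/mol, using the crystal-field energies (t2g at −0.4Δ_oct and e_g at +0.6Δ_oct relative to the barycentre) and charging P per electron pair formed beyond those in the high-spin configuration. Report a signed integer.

Group 9 minus oxidation state +3 gives a d⁶ configuration for Co³⁺.
High-spin d⁶ fills as t2g^4 e_g^2 with CFSE 4(−0.4) + 2(+0.6) = -0.4Δ_oct = -114 kJ/mol.
Low-spin: t2g^6 e_g^0, orbital CFSE = -2.4Δ_oct = -684 kJ/mol; plus 2 excess pairs × P = +690 kJ/mol; total 6 kJ/mol.
Thus E(LS) − E(HS) = 120 kJ/mol.

120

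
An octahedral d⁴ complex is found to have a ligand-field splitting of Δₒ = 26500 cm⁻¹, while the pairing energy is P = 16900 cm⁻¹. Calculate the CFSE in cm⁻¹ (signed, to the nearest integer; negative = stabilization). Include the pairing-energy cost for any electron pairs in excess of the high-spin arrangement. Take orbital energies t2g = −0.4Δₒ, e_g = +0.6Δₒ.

Δₒ > P, so pairing is preferred: the ground state is low-spin.
That gives t2g^4 e_g^0.
Orbital CFSE = -1.6Δₒ = -1.6 × 26500 = -42400 cm⁻¹.
Excess pairs vs high-spin: 1 − 0 = 1; pairing cost = +16900 cm⁻¹.
Net CFSE = -42400 + 16900 = -25500 cm⁻¹.

-25500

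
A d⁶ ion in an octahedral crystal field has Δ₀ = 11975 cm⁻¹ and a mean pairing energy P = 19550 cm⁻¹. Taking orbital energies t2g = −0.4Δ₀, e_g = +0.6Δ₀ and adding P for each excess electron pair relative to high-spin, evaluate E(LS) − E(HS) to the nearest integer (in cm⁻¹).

15150

High-spin: t2g^4 e_g^2, CFSE = -0.4Δ₀ = -4790 cm⁻¹.
For low-spin the configuration is t2g^6 e_g^0: orbital energy -2.4 × 11975 = -28740 cm⁻¹, and 2 additional pairs relative to high-spin add 39100 cm⁻¹, giving 10360 cm⁻¹.
E(LS) − E(HS) = 10360 − (-4790) = 15150 cm⁻¹.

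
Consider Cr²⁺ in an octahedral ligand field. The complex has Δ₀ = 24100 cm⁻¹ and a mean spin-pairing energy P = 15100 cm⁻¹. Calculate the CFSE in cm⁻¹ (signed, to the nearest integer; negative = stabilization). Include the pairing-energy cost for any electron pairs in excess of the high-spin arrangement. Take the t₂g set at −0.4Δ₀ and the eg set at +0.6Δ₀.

Group 6 minus oxidation state +2 gives a d⁴ configuration for Cr²⁺.
With Δ₀ > P the complex is low-spin.
Configuration: t₂g⁴ eg⁰.
Orbital CFSE = -1.6Δ₀ = -1.6 × 24100 = -38560 cm⁻¹.
Excess pairs vs high-spin: 1 − 0 = 1; pairing cost = +15100 cm⁻¹.
Net CFSE = -38560 + 15100 = -23460 cm⁻¹.

-23460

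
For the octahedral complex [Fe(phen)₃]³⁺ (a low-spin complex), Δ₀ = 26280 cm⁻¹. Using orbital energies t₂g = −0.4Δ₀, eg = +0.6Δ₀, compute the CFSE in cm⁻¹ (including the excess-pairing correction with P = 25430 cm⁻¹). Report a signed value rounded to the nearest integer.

-1700

phen is neutral, so the +3 overall charge sits on Fe: oxidation state +3.
Fe³⁺: group 8, so d-count = 8 − 3 = 5.
The d⁵ electrons fill as t₂g⁵ eg⁰.
The orbital stabilization is -2.0Δ₀ = -2.0 × 26280 = -52560 cm⁻¹.
Relative to high-spin t₂g³ eg² (0 paired), the low-spin configuration has 2 additional pairs, contributing +2 × 25430 = +50860 cm⁻¹.
Combining: -52560 + 50860 = -1700 cm⁻¹.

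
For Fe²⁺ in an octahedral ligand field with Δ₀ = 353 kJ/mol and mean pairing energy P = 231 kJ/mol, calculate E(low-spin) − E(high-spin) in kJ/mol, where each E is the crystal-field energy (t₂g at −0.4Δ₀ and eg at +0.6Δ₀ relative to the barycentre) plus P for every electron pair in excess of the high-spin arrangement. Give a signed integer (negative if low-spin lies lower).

Group 8 minus oxidation state +2 gives a d⁶ configuration for Fe²⁺.
High-spin d⁶ fills as t₂g⁴ eg² with CFSE 4(−0.4) + 2(+0.6) = -0.4Δ₀ = -141 kJ/mol.
Low-spin: t₂g⁶ eg⁰, orbital CFSE = -2.4Δ₀ = -847 kJ/mol; plus 2 excess pairs × P = +462 kJ/mol; total -385 kJ/mol.
E(LS) − E(HS) = -385 − (-141) = -244 kJ/mol.

-244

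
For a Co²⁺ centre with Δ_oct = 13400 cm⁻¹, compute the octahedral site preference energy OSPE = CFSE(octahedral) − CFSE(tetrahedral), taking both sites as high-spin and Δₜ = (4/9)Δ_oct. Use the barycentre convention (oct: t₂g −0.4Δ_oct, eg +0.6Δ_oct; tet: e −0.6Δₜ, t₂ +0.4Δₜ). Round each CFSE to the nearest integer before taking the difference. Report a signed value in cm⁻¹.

Co²⁺: group 9, so d-count = 9 − 2 = 7.
In an octahedral site d⁷ (HS) is t₂g⁵ eg², giving CFSE(oct) = -0.8Δ_oct = -10720 cm⁻¹.
Tetrahedral e⁴ t₂³ gives -1.2Δₜ = -1.2 × (4/9) × 13400 = -7147 cm⁻¹.
OSPE = -10720 − (-7147) = -3573 cm⁻¹.

-3573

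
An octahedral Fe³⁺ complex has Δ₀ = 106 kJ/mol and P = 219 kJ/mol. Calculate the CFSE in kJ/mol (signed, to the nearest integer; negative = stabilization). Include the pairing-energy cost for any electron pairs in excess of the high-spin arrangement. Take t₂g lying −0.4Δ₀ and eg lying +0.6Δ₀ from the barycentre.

0

Fe is in group 8, so Fe³⁺ is d⁵ (8 − 3 = 5).
Since Δ₀ = 106 kJ/mol < P = 219 kJ/mol, the complex adopts the high-spin configuration.
That gives t₂g³ eg².
Orbital CFSE = 0.0Δ₀ = 0.0 × 106 = 0 kJ/mol.
High-spin has no excess pairs, so no pairing correction applies.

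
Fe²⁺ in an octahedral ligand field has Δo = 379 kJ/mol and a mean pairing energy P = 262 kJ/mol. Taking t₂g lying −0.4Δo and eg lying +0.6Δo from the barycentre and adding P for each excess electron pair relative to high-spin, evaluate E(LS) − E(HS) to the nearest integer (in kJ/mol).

Fe²⁺: group 8, so d-count = 8 − 2 = 6.
In the high-spin limit (t₂g⁴ eg²) the orbital term is -0.4Δo = -152 kJ/mol, with no excess pairing.
Low-spin: t₂g⁶ eg⁰, orbital CFSE = -2.4Δo = -910 kJ/mol; plus 2 excess pairs × P = +524 kJ/mol; total -386 kJ/mol.
E(LS) − E(HS) = -386 − (-152) = -234 kJ/mol.

-234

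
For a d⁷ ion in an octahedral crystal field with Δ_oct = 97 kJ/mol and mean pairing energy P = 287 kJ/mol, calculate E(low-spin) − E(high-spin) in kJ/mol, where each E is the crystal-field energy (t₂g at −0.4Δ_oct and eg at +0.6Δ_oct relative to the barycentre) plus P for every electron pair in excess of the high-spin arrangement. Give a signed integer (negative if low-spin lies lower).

190

High-spin: t₂g⁵ eg², CFSE = -0.8Δ_oct = -78 kJ/mol.
Low-spin t₂g⁶ eg¹ gives -1.8Δ_oct = -175 kJ/mol, but forming 1 extra pair costs 1P = 287 kJ/mol, so E(LS) = -175 + 287 = 112 kJ/mol.
Thus E(LS) − E(HS) = 190 kJ/mol.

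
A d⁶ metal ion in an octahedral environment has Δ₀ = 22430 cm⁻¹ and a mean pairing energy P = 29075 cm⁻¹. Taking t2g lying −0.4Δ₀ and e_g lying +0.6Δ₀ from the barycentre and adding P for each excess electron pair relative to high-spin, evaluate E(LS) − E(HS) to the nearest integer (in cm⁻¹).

13290

High-spin d⁶ fills as t2g^4 e_g^2 with CFSE 4(−0.4) + 2(+0.6) = -0.4Δ₀ = -8972 cm⁻¹.
For low-spin the configuration is t2g^6 e_g^0: orbital energy -2.4 × 22430 = -53832 cm⁻¹, and 2 additional pairs relative to high-spin add 58150 cm⁻¹, giving 4318 cm⁻¹.
E(LS) − E(HS) = 4318 − (-8972) = 13290 cm⁻¹.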